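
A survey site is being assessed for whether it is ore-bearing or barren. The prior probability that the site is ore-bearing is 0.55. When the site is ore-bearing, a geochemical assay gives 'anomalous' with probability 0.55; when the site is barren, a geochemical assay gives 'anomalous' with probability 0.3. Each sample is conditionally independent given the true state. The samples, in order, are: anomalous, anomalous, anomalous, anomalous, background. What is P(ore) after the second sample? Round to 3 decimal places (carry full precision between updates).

0.804

After 'anomalous': P(ore) = 0.55·0.5500 / (0.55·0.5500 + 0.3·0.4500) ≈ 0.6914
After 'anomalous': P(ore) = 0.55·0.6914 / (0.55·0.6914 + 0.3·0.3086) ≈ 0.8042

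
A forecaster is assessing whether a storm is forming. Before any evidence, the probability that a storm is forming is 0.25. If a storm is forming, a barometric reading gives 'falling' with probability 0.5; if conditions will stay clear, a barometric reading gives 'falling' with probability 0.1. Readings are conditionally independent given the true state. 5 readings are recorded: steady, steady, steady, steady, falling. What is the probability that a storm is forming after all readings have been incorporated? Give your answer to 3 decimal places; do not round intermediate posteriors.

Apply Bayes' rule sequentially, carrying P(storm) forward.
After 'steady': P(storm) = 0.5·0.2500 / (0.5·0.2500 + 0.9·0.7500) ≈ 0.1562
After 'steady': P(storm) = 0.5·0.1562 / (0.5·0.1562 + 0.9·0.8438) ≈ 0.0933
After 'steady': P(storm) = 0.5·0.0933 / (0.5·0.0933 + 0.9·0.9067) ≈ 0.0541
After 'steady': P(storm) = 0.5·0.0541 / (0.5·0.0541 + 0.9·0.9459) ≈ 0.0308
After 'falling': P(storm) = 0.5·0.0308 / (0.5·0.0308 + 0.1·0.9692) ≈ 0.1370

0.137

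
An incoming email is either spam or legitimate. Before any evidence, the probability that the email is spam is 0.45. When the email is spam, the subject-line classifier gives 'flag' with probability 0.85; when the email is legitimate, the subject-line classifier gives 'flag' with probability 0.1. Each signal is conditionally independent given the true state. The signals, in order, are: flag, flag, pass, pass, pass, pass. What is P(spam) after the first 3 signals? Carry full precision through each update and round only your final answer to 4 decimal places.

After 'flag': P(spam) = 0.85·0.4500 / (0.85·0.4500 + 0.1·0.5500) ≈ 0.8743
After 'flag': P(spam) = 0.85·0.8743 / (0.85·0.8743 + 0.1·0.1257) ≈ 0.9834
After 'pass': P(spam) = 0.15·0.9834 / (0.15·0.9834 + 0.9·0.0166) ≈ 0.9079

0.9079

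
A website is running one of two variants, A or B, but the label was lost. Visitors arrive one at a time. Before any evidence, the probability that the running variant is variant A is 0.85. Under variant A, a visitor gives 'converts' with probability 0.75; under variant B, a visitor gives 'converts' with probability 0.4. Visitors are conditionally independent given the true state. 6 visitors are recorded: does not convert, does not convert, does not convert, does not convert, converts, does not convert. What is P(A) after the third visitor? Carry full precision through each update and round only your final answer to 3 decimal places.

0.291

After 'does not convert': P(A) = 0.25·0.8500 / (0.25·0.8500 + 0.6·0.1500) ≈ 0.7025
After 'does not convert': P(A) = 0.25·0.7025 / (0.25·0.7025 + 0.6·0.2975) ≈ 0.4959
After 'does not convert': P(A) = 0.25·0.4959 / (0.25·0.4959 + 0.6·0.5041) ≈ 0.2907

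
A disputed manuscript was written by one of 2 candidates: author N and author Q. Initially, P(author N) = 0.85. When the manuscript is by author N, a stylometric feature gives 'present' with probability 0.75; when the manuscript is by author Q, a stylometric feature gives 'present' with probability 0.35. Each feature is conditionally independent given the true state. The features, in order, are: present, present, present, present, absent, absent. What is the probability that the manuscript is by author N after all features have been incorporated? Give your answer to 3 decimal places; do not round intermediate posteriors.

After 'present': P(author N) = 0.75·0.8500 / (0.75·0.8500 + 0.35·0.1500) ≈ 0.9239
After 'present': P(author N) = 0.75·0.9239 / (0.75·0.9239 + 0.35·0.0761) ≈ 0.9630
After 'present': P(author N) = 0.75·0.9630 / (0.75·0.9630 + 0.35·0.0370) ≈ 0.9824
After 'present': P(author N) = 0.75·0.9824 / (0.75·0.9824 + 0.35·0.0176) ≈ 0.9917
After 'absent': P(author N) = 0.25·0.9917 / (0.25·0.9917 + 0.65·0.0083) ≈ 0.9787
After 'absent': P(author N) = 0.25·0.9787 / (0.25·0.9787 + 0.65·0.0213) ≈ 0.9465

0.946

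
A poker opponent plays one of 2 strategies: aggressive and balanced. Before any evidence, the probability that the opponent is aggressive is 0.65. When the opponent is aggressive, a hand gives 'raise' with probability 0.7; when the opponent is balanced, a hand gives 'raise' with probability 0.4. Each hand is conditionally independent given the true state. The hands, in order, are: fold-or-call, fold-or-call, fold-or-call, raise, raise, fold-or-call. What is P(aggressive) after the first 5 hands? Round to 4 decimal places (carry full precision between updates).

0.4155

After 'fold-or-call': P(aggressive) = 0.3·0.6500 / (0.3·0.6500 + 0.6·0.3500) ≈ 0.4815
After 'fold-or-call': P(aggressive) = 0.3·0.4815 / (0.3·0.4815 + 0.6·0.5185) ≈ 0.3171
After 'fold-or-call': P(aggressive) = 0.3·0.3171 / (0.3·0.3171 + 0.6·0.6829) ≈ 0.1884
After 'raise': P(aggressive) = 0.7·0.1884 / (0.7·0.1884 + 0.4·0.8116) ≈ 0.2889
After 'raise': P(aggressive) = 0.7·0.2889 / (0.7·0.2889 + 0.4·0.7111) ≈ 0.4155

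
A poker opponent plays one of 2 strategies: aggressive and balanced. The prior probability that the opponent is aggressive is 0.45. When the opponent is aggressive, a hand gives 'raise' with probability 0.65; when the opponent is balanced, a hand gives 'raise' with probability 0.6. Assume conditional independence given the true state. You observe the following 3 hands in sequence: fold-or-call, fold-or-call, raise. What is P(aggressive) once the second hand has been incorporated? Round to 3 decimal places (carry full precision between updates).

0.385

After 'fold-or-call': P(aggressive) = 0.35·0.4500 / (0.35·0.4500 + 0.4·0.5500) ≈ 0.4172
After 'fold-or-call': P(aggressive) = 0.35·0.4172 / (0.35·0.4172 + 0.4·0.5828) ≈ 0.3852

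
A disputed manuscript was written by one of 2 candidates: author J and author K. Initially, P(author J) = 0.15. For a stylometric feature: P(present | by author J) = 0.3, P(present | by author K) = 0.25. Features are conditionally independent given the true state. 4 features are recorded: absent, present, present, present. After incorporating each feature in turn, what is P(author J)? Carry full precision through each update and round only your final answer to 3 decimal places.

0.222

After 'absent': P(author J) = 0.7·0.1500 / (0.7·0.1500 + 0.75·0.8500) ≈ 0.1414
After 'present': P(author J) = 0.3·0.1414 / (0.3·0.1414 + 0.25·0.8586) ≈ 0.1650
After 'present': P(author J) = 0.3·0.1650 / (0.3·0.1650 + 0.25·0.8350) ≈ 0.1917
After 'present': P(author J) = 0.3·0.1917 / (0.3·0.1917 + 0.25·0.8083) ≈ 0.2216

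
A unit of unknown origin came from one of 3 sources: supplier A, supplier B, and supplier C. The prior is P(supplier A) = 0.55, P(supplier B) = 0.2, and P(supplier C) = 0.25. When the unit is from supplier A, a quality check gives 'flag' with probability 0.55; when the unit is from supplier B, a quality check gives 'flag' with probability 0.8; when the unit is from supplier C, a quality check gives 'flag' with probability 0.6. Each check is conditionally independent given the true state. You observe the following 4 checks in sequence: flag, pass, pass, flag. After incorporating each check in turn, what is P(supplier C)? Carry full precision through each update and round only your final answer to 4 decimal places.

After 'flag': normaliser = 0.55·0.5500 + 0.8·0.2000 + 0.6·0.2500; P(supplier A) ≈ 0.4939, P(supplier B) ≈ 0.2612, P(supplier C) ≈ 0.2449
After 'pass': normaliser = 0.45·0.4939 + 0.2·0.2612 + 0.4·0.2449; P(supplier A) ≈ 0.5967, P(supplier B) ≈ 0.1403, P(supplier C) ≈ 0.2630
After 'pass': normaliser = 0.45·0.5967 + 0.2·0.1403 + 0.4·0.2630; P(supplier A) ≈ 0.6683, P(supplier B) ≈ 0.0698, P(supplier C) ≈ 0.2618
After 'flag': normaliser = 0.55·0.6683 + 0.8·0.0698 + 0.6·0.2618; P(supplier A) ≈ 0.6332, P(supplier B) ≈ 0.0962, P(supplier C) ≈ 0.2706

0.2706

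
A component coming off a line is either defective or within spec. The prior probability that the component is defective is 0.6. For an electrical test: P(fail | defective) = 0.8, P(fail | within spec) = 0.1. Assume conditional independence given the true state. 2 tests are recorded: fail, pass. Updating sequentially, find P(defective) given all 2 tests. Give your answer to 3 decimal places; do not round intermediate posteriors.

0.727

After 'fail': P(defective) = 0.8·0.6000 / (0.8·0.6000 + 0.1·0.4000) ≈ 0.9231
After 'pass': P(defective) = 0.2·0.9231 / (0.2·0.9231 + 0.9·0.0769) ≈ 0.7273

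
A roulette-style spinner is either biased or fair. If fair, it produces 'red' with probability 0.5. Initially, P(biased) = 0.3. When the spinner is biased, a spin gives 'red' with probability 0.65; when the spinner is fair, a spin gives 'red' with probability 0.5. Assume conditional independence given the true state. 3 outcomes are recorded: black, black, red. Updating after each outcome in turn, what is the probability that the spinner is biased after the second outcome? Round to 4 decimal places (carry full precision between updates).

After 'black': P(biased) = 0.35·0.3000 / (0.35·0.3000 + 0.5·0.7000) ≈ 0.2308
After 'black': P(biased) = 0.35·0.2308 / (0.35·0.2308 + 0.5·0.7692) ≈ 0.1736

0.1736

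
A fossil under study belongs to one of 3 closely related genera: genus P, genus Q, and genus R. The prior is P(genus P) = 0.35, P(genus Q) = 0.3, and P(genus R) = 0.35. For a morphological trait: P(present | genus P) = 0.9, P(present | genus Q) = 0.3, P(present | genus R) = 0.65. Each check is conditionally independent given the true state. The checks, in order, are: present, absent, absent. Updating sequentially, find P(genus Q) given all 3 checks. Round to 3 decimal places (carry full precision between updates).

After 'present': normaliser = 0.9·0.3500 + 0.3·0.3000 + 0.65·0.3500; P(genus P) ≈ 0.4980, P(genus Q) ≈ 0.1423, P(genus R) ≈ 0.3597
After 'absent': normaliser = 0.1·0.4980 + 0.7·0.1423 + 0.35·0.3597; P(genus P) ≈ 0.1809, P(genus Q) ≈ 0.3618, P(genus R) ≈ 0.4573
After 'absent': normaliser = 0.1·0.1809 + 0.7·0.3618 + 0.35·0.4573; P(genus P) ≈ 0.0419, P(genus Q) ≈ 0.5871, P(genus R) ≈ 0.3710

0.587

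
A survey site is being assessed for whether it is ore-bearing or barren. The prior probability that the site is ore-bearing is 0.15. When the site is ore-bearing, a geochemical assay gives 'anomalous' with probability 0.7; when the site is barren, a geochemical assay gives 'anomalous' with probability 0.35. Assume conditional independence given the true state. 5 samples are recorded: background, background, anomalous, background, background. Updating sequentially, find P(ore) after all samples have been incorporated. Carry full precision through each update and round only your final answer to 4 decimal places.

0.0158

After 'background': P(ore) = 0.3·0.1500 / (0.3·0.1500 + 0.65·0.8500) ≈ 0.0753
After 'background': P(ore) = 0.3·0.0753 / (0.3·0.0753 + 0.65·0.9247) ≈ 0.0362
After 'anomalous': P(ore) = 0.7·0.0362 / (0.7·0.0362 + 0.35·0.9638) ≈ 0.0699
After 'background': P(ore) = 0.3·0.0699 / (0.3·0.0699 + 0.65·0.9301) ≈ 0.0335
After 'background': P(ore) = 0.3·0.0335 / (0.3·0.0335 + 0.65·0.9665) ≈ 0.0158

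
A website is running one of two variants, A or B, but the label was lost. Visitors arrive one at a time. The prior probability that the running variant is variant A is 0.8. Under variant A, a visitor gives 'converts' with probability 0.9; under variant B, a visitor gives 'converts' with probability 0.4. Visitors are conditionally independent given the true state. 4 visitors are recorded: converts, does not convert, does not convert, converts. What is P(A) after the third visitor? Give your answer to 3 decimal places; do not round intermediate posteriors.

0.200

Each posterior becomes the prior for the next update.
After 'converts': P(A) = 0.9·0.8000 / (0.9·0.8000 + 0.4·0.2000) ≈ 0.9000
After 'does not convert': P(A) = 0.1·0.9000 / (0.1·0.9000 + 0.6·0.1000) ≈ 0.6000
After 'does not convert': P(A) = 0.1·0.6000 / (0.1·0.6000 + 0.6·0.4000) ≈ 0.2000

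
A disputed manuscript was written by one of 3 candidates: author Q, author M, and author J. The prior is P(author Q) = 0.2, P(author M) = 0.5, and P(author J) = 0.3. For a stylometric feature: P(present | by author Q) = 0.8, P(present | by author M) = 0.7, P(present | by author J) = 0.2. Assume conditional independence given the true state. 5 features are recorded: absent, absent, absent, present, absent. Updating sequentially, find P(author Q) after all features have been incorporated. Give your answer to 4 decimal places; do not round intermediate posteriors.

0.0093

After 'absent': normaliser = 0.2·0.2000 + 0.3·0.5000 + 0.8·0.3000; P(author Q) ≈ 0.0930, P(author M) ≈ 0.3488, P(author J) ≈ 0.5581
After 'absent': normaliser = 0.2·0.0930 + 0.3·0.3488 + 0.8·0.5581; P(author Q) ≈ 0.0327, P(author M) ≈ 0.1837, P(author J) ≈ 0.7837
After 'absent': normaliser = 0.2·0.0327 + 0.3·0.1837 + 0.8·0.7837; P(author Q) ≈ 0.0095, P(author M) ≈ 0.0800, P(author J) ≈ 0.9105
After 'present': normaliser = 0.8·0.0095 + 0.7·0.0800 + 0.2·0.9105; P(author Q) ≈ 0.0309, P(author M) ≈ 0.2280, P(author J) ≈ 0.7411
After 'absent': normaliser = 0.2·0.0309 + 0.3·0.2280 + 0.8·0.7411; P(author Q) ≈ 0.0093, P(author M) ≈ 0.1025, P(author J) ≈ 0.8883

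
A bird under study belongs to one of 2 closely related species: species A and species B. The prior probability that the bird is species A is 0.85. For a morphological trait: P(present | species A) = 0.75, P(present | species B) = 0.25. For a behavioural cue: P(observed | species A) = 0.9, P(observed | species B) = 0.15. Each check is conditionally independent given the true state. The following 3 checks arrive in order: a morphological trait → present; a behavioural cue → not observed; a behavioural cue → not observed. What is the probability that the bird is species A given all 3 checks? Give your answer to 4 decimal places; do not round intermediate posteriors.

After a morphological trait='present': P(species A) = 0.75·0.8500 / (0.75·0.8500 + 0.25·0.1500) ≈ 0.9444
After a behavioural cue='not observed': P(species A) = 0.1·0.9444 / (0.1·0.9444 + 0.85·0.0556) ≈ 0.6667
After a behavioural cue='not observed': P(species A) = 0.1·0.6667 / (0.1·0.6667 + 0.85·0.3333) ≈ 0.1905

0.1905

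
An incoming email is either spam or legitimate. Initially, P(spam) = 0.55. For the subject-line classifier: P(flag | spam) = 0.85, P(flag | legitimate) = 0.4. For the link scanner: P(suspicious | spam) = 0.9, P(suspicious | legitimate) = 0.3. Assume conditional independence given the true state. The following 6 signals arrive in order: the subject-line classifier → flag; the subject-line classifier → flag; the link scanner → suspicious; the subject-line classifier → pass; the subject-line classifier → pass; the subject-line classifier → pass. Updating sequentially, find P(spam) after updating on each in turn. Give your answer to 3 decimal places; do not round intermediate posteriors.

0.206

Each posterior becomes the prior for the next update.
After the subject-line classifier='flag': P(spam) = 0.85·0.5500 / (0.85·0.5500 + 0.4·0.4500) ≈ 0.7220
After the subject-line classifier='flag': P(spam) = 0.85·0.7220 / (0.85·0.7220 + 0.4·0.2780) ≈ 0.8466
After the link scanner='suspicious': P(spam) = 0.9·0.8466 / (0.9·0.8466 + 0.3·0.1534) ≈ 0.9430
After the subject-line classifier='pass': P(spam) = 0.15·0.9430 / (0.15·0.9430 + 0.6·0.0570) ≈ 0.8054
After the subject-line classifier='pass': P(spam) = 0.15·0.8054 / (0.15·0.8054 + 0.6·0.1946) ≈ 0.5086
After the subject-line classifier='pass': P(spam) = 0.15·0.5086 / (0.15·0.5086 + 0.6·0.4914) ≈ 0.2055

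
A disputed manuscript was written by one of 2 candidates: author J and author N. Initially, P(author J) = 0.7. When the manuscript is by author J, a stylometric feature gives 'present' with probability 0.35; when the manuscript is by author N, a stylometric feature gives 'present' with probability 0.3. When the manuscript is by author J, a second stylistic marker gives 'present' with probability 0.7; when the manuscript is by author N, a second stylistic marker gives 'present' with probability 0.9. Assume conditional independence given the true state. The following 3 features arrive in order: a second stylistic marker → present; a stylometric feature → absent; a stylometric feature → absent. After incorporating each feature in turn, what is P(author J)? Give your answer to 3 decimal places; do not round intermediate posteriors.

0.610

Apply Bayes' rule sequentially, carrying P(author J) forward.
After a second stylistic marker='present': P(author J) = 0.7·0.7000 / (0.7·0.7000 + 0.9·0.3000) ≈ 0.6447
After a stylometric feature='absent': P(author J) = 0.65·0.6447 / (0.65·0.6447 + 0.7·0.3553) ≈ 0.6276
After a stylometric feature='absent': P(author J) = 0.65·0.6276 / (0.65·0.6276 + 0.7·0.3724) ≈ 0.6101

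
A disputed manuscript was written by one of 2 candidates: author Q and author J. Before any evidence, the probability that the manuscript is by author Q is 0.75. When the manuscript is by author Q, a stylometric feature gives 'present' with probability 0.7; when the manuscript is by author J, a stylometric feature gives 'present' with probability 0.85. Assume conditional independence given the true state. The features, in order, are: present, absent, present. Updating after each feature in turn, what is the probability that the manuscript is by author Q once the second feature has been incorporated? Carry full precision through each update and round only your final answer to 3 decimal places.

Each posterior becomes the prior for the next update.
After 'present': P(author Q) = 0.7·0.7500 / (0.7·0.7500 + 0.85·0.2500) ≈ 0.7119
After 'absent': P(author Q) = 0.3·0.7119 / (0.3·0.7119 + 0.15·0.2881) ≈ 0.8317

0.832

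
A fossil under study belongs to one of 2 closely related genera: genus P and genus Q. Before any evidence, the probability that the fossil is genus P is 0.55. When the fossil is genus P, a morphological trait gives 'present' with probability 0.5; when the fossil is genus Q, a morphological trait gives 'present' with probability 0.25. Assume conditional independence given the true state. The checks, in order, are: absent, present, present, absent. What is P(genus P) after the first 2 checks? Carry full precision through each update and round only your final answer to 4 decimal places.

0.6197

Each posterior becomes the prior for the next update.
After 'absent': P(genus P) = 0.5·0.5500 / (0.5·0.5500 + 0.75·0.4500) ≈ 0.4490
After 'present': P(genus P) = 0.5·0.4490 / (0.5·0.4490 + 0.25·0.5510) ≈ 0.6197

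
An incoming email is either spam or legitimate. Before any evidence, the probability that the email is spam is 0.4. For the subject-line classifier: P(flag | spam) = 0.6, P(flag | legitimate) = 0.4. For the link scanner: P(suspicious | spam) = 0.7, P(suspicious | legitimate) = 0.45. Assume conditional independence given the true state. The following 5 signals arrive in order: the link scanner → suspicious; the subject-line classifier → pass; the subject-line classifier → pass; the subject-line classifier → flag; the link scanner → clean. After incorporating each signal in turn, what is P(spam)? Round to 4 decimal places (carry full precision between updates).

Apply Bayes' rule sequentially, carrying P(spam) forward.
After the link scanner='suspicious': P(spam) = 0.7·0.4000 / (0.7·0.4000 + 0.45·0.6000) ≈ 0.5091
After the subject-line classifier='pass': P(spam) = 0.4·0.5091 / (0.4·0.5091 + 0.6·0.4909) ≈ 0.4088
After the subject-line classifier='pass': P(spam) = 0.4·0.4088 / (0.4·0.4088 + 0.6·0.5912) ≈ 0.3155
After the subject-line classifier='flag': P(spam) = 0.6·0.3155 / (0.6·0.3155 + 0.4·0.6845) ≈ 0.4088
After the link scanner='clean': P(spam) = 0.3·0.4088 / (0.3·0.4088 + 0.55·0.5912) ≈ 0.2738

0.2738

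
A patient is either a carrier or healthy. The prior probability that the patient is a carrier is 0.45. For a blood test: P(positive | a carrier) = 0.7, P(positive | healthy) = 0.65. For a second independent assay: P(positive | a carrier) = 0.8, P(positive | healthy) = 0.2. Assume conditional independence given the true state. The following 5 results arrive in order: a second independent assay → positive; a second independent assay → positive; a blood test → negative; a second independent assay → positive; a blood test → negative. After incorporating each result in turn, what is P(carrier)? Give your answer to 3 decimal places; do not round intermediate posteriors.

After a second independent assay='positive': P(carrier) = 0.8·0.4500 / (0.8·0.4500 + 0.2·0.5500) ≈ 0.7660
After a second independent assay='positive': P(carrier) = 0.8·0.7660 / (0.8·0.7660 + 0.2·0.2340) ≈ 0.9290
After a blood test='negative': P(carrier) = 0.3·0.9290 / (0.3·0.9290 + 0.35·0.0710) ≈ 0.9182
After a second independent assay='positive': P(carrier) = 0.8·0.9182 / (0.8·0.9182 + 0.2·0.0818) ≈ 0.9782
After a blood test='negative': P(carrier) = 0.3·0.9782 / (0.3·0.9782 + 0.35·0.0218) ≈ 0.9747

0.975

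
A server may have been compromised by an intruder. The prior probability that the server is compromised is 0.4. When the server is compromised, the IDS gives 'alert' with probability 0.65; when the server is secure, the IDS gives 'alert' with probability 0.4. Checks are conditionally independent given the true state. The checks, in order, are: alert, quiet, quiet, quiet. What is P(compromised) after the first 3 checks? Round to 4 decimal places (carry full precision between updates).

0.2693

After 'alert': P(compromised) = 0.65·0.4000 / (0.65·0.4000 + 0.4·0.6000) ≈ 0.5200
After 'quiet': P(compromised) = 0.35·0.5200 / (0.35·0.5200 + 0.6·0.4800) ≈ 0.3872
After 'quiet': P(compromised) = 0.35·0.3872 / (0.35·0.3872 + 0.6·0.6128) ≈ 0.2693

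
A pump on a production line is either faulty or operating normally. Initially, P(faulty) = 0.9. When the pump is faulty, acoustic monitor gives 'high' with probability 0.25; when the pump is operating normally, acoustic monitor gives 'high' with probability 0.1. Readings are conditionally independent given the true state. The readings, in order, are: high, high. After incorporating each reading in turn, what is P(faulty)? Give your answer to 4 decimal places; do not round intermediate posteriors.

After 'high': P(faulty) = 0.25·0.9000 / (0.25·0.9000 + 0.1·0.1000) ≈ 0.9574
After 'high': P(faulty) = 0.25·0.9574 / (0.25·0.9574 + 0.1·0.0426) ≈ 0.9825

0.9825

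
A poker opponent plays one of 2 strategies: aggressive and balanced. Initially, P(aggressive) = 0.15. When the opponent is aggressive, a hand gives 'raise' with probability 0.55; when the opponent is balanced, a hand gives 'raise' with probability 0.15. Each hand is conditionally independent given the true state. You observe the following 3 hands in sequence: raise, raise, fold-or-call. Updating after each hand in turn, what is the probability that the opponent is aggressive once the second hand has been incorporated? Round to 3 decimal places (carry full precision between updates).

After 'raise': P(aggressive) = 0.55·0.1500 / (0.55·0.1500 + 0.15·0.8500) ≈ 0.3929
After 'raise': P(aggressive) = 0.55·0.3929 / (0.55·0.3929 + 0.15·0.6071) ≈ 0.7035

0.703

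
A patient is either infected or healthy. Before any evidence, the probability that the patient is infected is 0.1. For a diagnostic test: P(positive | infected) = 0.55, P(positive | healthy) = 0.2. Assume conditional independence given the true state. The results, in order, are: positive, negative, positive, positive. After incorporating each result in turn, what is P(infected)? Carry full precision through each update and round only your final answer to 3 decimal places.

0.565

Each posterior becomes the prior for the next update.
After 'positive': P(infected) = 0.55·0.1000 / (0.55·0.1000 + 0.2·0.9000) ≈ 0.2340
After 'negative': P(infected) = 0.45·0.2340 / (0.45·0.2340 + 0.8·0.7660) ≈ 0.1467
After 'positive': P(infected) = 0.55·0.1467 / (0.55·0.1467 + 0.2·0.8533) ≈ 0.3210
After 'positive': P(infected) = 0.55·0.3210 / (0.55·0.3210 + 0.2·0.6790) ≈ 0.5652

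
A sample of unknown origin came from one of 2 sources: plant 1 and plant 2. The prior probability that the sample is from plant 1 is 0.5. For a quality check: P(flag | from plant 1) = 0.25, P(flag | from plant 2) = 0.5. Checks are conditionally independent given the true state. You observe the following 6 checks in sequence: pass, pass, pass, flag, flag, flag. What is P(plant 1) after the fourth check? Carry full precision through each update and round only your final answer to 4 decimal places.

0.6279

Each posterior becomes the prior for the next update.
After 'pass': P(plant 1) = 0.75·0.5000 / (0.75·0.5000 + 0.5·0.5000) ≈ 0.6000
After 'pass': P(plant 1) = 0.75·0.6000 / (0.75·0.6000 + 0.5·0.4000) ≈ 0.6923
After 'pass': P(plant 1) = 0.75·0.6923 / (0.75·0.6923 + 0.5·0.3077) ≈ 0.7714
After 'flag': P(plant 1) = 0.25·0.7714 / (0.25·0.7714 + 0.5·0.2286) ≈ 0.6279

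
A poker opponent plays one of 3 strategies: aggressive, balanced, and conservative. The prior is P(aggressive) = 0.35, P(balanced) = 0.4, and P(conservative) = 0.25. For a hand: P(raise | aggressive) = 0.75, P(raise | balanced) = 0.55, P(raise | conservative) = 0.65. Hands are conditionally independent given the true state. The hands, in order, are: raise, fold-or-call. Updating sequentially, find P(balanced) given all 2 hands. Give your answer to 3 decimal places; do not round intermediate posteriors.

0.447

After 'raise': normaliser = 0.75·0.3500 + 0.55·0.4000 + 0.65·0.2500; P(aggressive) ≈ 0.4070, P(balanced) ≈ 0.3411, P(conservative) ≈ 0.2519
After 'fold-or-call': normaliser = 0.25·0.4070 + 0.45·0.3411 + 0.35·0.2519; P(aggressive) ≈ 0.2963, P(balanced) ≈ 0.4470, P(conservative) ≈ 0.2568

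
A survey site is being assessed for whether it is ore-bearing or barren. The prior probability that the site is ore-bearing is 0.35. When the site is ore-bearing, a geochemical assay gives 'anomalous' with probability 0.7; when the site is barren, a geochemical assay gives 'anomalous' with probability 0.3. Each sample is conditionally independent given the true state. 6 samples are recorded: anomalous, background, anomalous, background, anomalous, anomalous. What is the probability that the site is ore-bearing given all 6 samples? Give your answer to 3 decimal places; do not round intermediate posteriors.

0.746

After 'anomalous': P(ore) = 0.7·0.3500 / (0.7·0.3500 + 0.3·0.6500) ≈ 0.5568
After 'background': P(ore) = 0.3·0.5568 / (0.3·0.5568 + 0.7·0.4432) ≈ 0.3500
After 'anomalous': P(ore) = 0.7·0.3500 / (0.7·0.3500 + 0.3·0.6500) ≈ 0.5568
After 'background': P(ore) = 0.3·0.5568 / (0.3·0.5568 + 0.7·0.4432) ≈ 0.3500
After 'anomalous': P(ore) = 0.7·0.3500 / (0.7·0.3500 + 0.3·0.6500) ≈ 0.5568
After 'anomalous': P(ore) = 0.7·0.5568 / (0.7·0.5568 + 0.3·0.4432) ≈ 0.7457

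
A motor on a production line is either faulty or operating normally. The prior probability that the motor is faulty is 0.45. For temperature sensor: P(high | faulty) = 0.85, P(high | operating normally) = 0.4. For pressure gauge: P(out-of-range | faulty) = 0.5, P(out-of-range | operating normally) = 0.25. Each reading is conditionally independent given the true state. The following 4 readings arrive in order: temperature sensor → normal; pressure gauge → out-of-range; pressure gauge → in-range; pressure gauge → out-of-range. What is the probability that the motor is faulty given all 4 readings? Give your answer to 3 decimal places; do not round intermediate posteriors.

After temperature sensor='normal': P(faulty) = 0.15·0.4500 / (0.15·0.4500 + 0.6·0.5500) ≈ 0.1698
After pressure gauge='out-of-range': P(faulty) = 0.5·0.1698 / (0.5·0.1698 + 0.25·0.8302) ≈ 0.2903
After pressure gauge='in-range': P(faulty) = 0.5·0.2903 / (0.5·0.2903 + 0.75·0.7097) ≈ 0.2143
After pressure gauge='out-of-range': P(faulty) = 0.5·0.2143 / (0.5·0.2143 + 0.25·0.7857) ≈ 0.3529

0.353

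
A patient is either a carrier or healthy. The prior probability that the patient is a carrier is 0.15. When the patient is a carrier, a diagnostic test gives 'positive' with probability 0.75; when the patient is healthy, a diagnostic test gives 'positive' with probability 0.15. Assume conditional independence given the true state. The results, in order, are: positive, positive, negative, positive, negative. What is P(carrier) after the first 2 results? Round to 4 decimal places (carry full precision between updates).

0.8152

After 'positive': P(carrier) = 0.75·0.1500 / (0.75·0.1500 + 0.15·0.8500) ≈ 0.4688
After 'positive': P(carrier) = 0.75·0.4688 / (0.75·0.4688 + 0.15·0.5312) ≈ 0.8152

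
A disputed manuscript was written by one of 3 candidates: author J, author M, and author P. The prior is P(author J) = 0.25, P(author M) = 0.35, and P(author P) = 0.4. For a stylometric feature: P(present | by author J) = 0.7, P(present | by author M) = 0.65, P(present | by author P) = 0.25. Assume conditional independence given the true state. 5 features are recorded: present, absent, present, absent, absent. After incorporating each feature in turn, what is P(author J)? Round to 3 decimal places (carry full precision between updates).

0.164

Apply Bayes' rule sequentially, carrying P(author J) forward.
After 'present': normaliser = 0.7·0.2500 + 0.65·0.3500 + 0.25·0.4000; P(author J) ≈ 0.3483, P(author M) ≈ 0.4527, P(author P) ≈ 0.1990
After 'absent': normaliser = 0.3·0.3483 + 0.35·0.4527 + 0.75·0.1990; P(author J) ≈ 0.2535, P(author M) ≈ 0.3844, P(author P) ≈ 0.3621
After 'present': normaliser = 0.7·0.2535 + 0.65·0.3844 + 0.25·0.3621; P(author J) ≈ 0.3426, P(author M) ≈ 0.4825, P(author P) ≈ 0.1748
After 'absent': normaliser = 0.3·0.3426 + 0.35·0.4825 + 0.75·0.1748; P(author J) ≈ 0.2552, P(author M) ≈ 0.4193, P(author P) ≈ 0.3255
After 'absent': normaliser = 0.3·0.2552 + 0.35·0.4193 + 0.75·0.3255; P(author J) ≈ 0.1638, P(author M) ≈ 0.3140, P(author P) ≈ 0.5223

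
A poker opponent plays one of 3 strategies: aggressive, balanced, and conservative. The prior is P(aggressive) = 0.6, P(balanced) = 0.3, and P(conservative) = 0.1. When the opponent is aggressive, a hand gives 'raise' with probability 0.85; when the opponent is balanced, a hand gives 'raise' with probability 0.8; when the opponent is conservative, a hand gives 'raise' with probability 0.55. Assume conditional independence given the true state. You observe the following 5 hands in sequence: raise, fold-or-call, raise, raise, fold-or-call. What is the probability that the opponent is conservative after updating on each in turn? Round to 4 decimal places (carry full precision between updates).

Each posterior becomes the prior for the next update.
After 'raise': normaliser = 0.85·0.6000 + 0.8·0.3000 + 0.55·0.1000; P(aggressive) ≈ 0.6335, P(balanced) ≈ 0.2981, P(conservative) ≈ 0.0683
After 'fold-or-call': normaliser = 0.15·0.6335 + 0.2·0.2981 + 0.45·0.0683; P(aggressive) ≈ 0.5126, P(balanced) ≈ 0.3216, P(conservative) ≈ 0.1658
After 'raise': normaliser = 0.85·0.5126 + 0.8·0.3216 + 0.55·0.1658; P(aggressive) ≈ 0.5556, P(balanced) ≈ 0.3281, P(conservative) ≈ 0.1163
After 'raise': normaliser = 0.85·0.5556 + 0.8·0.3281 + 0.55·0.1163; P(aggressive) ≈ 0.5913, P(balanced) ≈ 0.3286, P(conservative) ≈ 0.0801
After 'fold-or-call': normaliser = 0.15·0.5913 + 0.2·0.3286 + 0.45·0.0801; P(aggressive) ≈ 0.4657, P(balanced) ≈ 0.3451, P(conservative) ≈ 0.1892

0.1892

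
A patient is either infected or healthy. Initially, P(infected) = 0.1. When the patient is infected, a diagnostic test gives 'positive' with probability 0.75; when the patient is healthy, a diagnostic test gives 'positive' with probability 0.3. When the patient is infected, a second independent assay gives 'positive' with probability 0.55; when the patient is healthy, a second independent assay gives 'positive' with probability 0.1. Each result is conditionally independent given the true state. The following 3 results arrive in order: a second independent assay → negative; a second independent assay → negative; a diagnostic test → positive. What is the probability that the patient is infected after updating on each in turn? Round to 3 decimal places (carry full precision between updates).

0.065

After a second independent assay='negative': P(infected) = 0.45·0.1000 / (0.45·0.1000 + 0.9·0.9000) ≈ 0.0526
After a second independent assay='negative': P(infected) = 0.45·0.0526 / (0.45·0.0526 + 0.9·0.9474) ≈ 0.0270
After a diagnostic test='positive': P(infected) = 0.75·0.0270 / (0.75·0.0270 + 0.3·0.9730) ≈ 0.0649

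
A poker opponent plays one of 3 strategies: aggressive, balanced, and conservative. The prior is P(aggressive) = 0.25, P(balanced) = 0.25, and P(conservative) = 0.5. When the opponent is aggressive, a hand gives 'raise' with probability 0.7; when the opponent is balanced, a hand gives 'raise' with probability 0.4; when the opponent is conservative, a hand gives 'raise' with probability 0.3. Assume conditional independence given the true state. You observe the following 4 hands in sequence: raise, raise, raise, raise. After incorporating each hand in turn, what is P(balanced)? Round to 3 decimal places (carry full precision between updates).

0.091

After 'raise': normaliser = 0.7·0.2500 + 0.4·0.2500 + 0.3·0.5000; P(aggressive) ≈ 0.4118, P(balanced) ≈ 0.2353, P(conservative) ≈ 0.3529
After 'raise': normaliser = 0.7·0.4118 + 0.4·0.2353 + 0.3·0.3529; P(aggressive) ≈ 0.5904, P(balanced) ≈ 0.1928, P(conservative) ≈ 0.2169
After 'raise': normaliser = 0.7·0.5904 + 0.4·0.1928 + 0.3·0.2169; P(aggressive) ≈ 0.7440, P(balanced) ≈ 0.1388, P(conservative) ≈ 0.1171
After 'raise': normaliser = 0.7·0.7440 + 0.4·0.1388 + 0.3·0.1171; P(aggressive) ≈ 0.8517, P(balanced) ≈ 0.0908, P(conservative) ≈ 0.0575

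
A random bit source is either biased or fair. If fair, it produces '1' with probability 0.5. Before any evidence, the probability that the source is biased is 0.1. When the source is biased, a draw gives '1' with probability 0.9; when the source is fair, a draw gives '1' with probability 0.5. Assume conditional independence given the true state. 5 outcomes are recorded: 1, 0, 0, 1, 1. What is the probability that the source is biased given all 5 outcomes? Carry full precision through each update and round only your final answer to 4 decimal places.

After '1': P(biased) = 0.9·0.1000 / (0.9·0.1000 + 0.5·0.9000) ≈ 0.1667
After '0': P(biased) = 0.1·0.1667 / (0.1·0.1667 + 0.5·0.8333) ≈ 0.0385
After '0': P(biased) = 0.1·0.0385 / (0.1·0.0385 + 0.5·0.9615) ≈ 0.0079
After '1': P(biased) = 0.9·0.0079 / (0.9·0.0079 + 0.5·0.9921) ≈ 0.0142
After '1': P(biased) = 0.9·0.0142 / (0.9·0.0142 + 0.5·0.9858) ≈ 0.0253

0.0253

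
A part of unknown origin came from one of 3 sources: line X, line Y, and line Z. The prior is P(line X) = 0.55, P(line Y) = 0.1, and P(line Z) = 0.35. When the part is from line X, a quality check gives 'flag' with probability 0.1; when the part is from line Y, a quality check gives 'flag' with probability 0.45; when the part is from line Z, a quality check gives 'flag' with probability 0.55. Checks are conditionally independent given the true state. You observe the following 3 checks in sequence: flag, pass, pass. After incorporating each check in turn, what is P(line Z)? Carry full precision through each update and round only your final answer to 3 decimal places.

0.401

After 'flag': normaliser = 0.1·0.5500 + 0.45·0.1000 + 0.55·0.3500; P(line X) ≈ 0.1880, P(line Y) ≈ 0.1538, P(line Z) ≈ 0.6581
After 'pass': normaliser = 0.9·0.1880 + 0.55·0.1538 + 0.45·0.6581; P(line X) ≈ 0.3077, P(line Y) ≈ 0.1538, P(line Z) ≈ 0.5385
After 'pass': normaliser = 0.9·0.3077 + 0.55·0.1538 + 0.45·0.5385; P(line X) ≈ 0.4586, P(line Y) ≈ 0.1401, P(line Z) ≈ 0.4013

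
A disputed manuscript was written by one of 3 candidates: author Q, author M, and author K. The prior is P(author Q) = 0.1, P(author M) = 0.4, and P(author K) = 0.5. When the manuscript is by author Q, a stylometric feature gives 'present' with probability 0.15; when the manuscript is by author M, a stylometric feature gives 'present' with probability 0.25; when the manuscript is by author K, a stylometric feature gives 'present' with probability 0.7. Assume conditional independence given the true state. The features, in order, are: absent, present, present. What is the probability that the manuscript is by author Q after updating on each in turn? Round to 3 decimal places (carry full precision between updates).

0.020

After 'absent': normaliser = 0.85·0.1000 + 0.75·0.4000 + 0.3·0.5000; P(author Q) ≈ 0.1589, P(author M) ≈ 0.5607, P(author K) ≈ 0.2804
After 'present': normaliser = 0.15·0.1589 + 0.25·0.5607 + 0.7·0.2804; P(author Q) ≈ 0.0661, P(author M) ≈ 0.3891, P(author K) ≈ 0.5447
After 'present': normaliser = 0.15·0.0661 + 0.25·0.3891 + 0.7·0.5447; P(author Q) ≈ 0.0203, P(author M) ≈ 0.1991, P(author K) ≈ 0.7806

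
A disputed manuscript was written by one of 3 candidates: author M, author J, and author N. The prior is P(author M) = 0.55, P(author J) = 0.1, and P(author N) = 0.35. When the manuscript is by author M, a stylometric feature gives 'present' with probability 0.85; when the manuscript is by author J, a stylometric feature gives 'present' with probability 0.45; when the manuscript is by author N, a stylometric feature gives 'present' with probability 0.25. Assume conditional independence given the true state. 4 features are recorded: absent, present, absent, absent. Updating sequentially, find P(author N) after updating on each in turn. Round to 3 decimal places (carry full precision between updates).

Apply Bayes' rule sequentially, carrying P(author N) forward.
After 'absent': normaliser = 0.15·0.5500 + 0.55·0.1000 + 0.75·0.3500; P(author M) ≈ 0.2062, P(author J) ≈ 0.1375, P(author N) ≈ 0.6562
After 'present': normaliser = 0.85·0.2062 + 0.45·0.1375 + 0.25·0.6562; P(author M) ≈ 0.4369, P(author J) ≈ 0.1542, P(author N) ≈ 0.4089
After 'absent': normaliser = 0.15·0.4369 + 0.55·0.1542 + 0.75·0.4089; P(author M) ≈ 0.1434, P(author J) ≈ 0.1856, P(author N) ≈ 0.6710
After 'absent': normaliser = 0.15·0.1434 + 0.55·0.1856 + 0.75·0.6710; P(author M) ≈ 0.0343, P(author J) ≈ 0.1628, P(author N) ≈ 0.8029

0.803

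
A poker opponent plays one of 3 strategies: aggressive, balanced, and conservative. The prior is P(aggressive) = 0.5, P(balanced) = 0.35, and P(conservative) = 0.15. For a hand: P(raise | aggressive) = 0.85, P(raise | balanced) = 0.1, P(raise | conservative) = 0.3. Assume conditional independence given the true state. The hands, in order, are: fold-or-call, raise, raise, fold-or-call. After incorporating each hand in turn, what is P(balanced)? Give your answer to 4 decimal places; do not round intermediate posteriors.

0.1613

After 'fold-or-call': normaliser = 0.15·0.5000 + 0.9·0.3500 + 0.7·0.1500; P(aggressive) ≈ 0.1515, P(balanced) ≈ 0.6364, P(conservative) ≈ 0.2121
After 'raise': normaliser = 0.85·0.1515 + 0.1·0.6364 + 0.3·0.2121; P(aggressive) ≈ 0.5030, P(balanced) ≈ 0.2485, P(conservative) ≈ 0.2485
After 'raise': normaliser = 0.85·0.5030 + 0.1·0.2485 + 0.3·0.2485; P(aggressive) ≈ 0.8113, P(balanced) ≈ 0.0472, P(conservative) ≈ 0.1415
After 'fold-or-call': normaliser = 0.15·0.8113 + 0.9·0.0472 + 0.7·0.1415; P(aggressive) ≈ 0.4624, P(balanced) ≈ 0.1613, P(conservative) ≈ 0.3763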